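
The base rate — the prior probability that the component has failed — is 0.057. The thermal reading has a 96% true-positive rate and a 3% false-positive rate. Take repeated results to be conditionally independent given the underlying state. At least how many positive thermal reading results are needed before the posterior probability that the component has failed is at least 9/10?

2

Prior odds = 0.057/0.943 = 57/943.
Likelihood ratio of a positive result = 0.96/0.03 = 32.
Target odds: 0.9 ÷ 0.1 = 9.
Need (57/943) × 32ⁿ ≥ 9, i.e. 32ⁿ ≥ 2829/19.
32¹ = 32 falls short of 2829/19 but 32² = 1024 reaches it, so n = 2.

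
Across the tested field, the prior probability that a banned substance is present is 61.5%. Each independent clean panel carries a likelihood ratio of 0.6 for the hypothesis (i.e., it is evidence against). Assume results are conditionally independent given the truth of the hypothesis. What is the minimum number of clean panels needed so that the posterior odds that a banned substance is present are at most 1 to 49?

Prior odds: 0.615 ÷ 0.385 = 123/77.
Likelihood ratio per clean panel = 0.6.
Target odds = 1/49.
Need (123/77) × 0.6ⁿ ≤ 1/49, i.e. 0.6ⁿ ≤ 11/861.
0.6⁸ = 6561/390625 is still above 11/861 but 0.6⁹ = 19683/1953125 is at or below it, so n = 9.

9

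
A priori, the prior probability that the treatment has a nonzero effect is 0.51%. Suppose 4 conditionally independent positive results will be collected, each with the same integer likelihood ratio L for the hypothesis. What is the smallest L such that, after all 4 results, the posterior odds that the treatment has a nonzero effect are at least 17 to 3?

Prior odds = 0.0051/0.9949 = 51/9949.
Target odds = 17/3.
Need L⁴ ≥ 17/3 ÷ (51/9949) = 9949/9.
5⁴ = 625 < 9949/9 ≤ 1296 = 6⁴, so L = 6.

6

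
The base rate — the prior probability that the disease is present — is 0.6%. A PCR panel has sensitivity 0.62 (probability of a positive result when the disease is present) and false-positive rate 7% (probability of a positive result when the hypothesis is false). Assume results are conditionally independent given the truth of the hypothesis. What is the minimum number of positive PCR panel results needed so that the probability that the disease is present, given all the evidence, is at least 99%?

Prior odds = 0.006/0.994 = 3/497.
Likelihood ratio of a positive result = 0.62/0.07 = 62/7.
Target posterior odds = 0.99/0.01 = 99.
Need (3/497) × (62/7)ⁿ ≥ 99, i.e. (62/7)ⁿ ≥ 16401.
(62/7)⁴ = 14776336/2401 falls short of 16401 but (62/7)⁵ = 916132832/16807 reaches it, so n = 5.

5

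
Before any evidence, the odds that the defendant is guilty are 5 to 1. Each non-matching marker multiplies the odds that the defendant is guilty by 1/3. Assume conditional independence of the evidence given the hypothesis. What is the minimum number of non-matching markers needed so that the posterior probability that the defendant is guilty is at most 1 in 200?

Prior odds = 5.
Likelihood ratio per non-matching marker = 1/3.
Target odds: 0.005 ÷ 0.995 = 1/199.
Require (1/3)ⁿ ≤ 1/199 ÷ 5 = 1/995.
(1/3)⁶ = 1/729 is still above 1/995 but (1/3)⁷ = 1/2187 is at or below it, so n = 7.

7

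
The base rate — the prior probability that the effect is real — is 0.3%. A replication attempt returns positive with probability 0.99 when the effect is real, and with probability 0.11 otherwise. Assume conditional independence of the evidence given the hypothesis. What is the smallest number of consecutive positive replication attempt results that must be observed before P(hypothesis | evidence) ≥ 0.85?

Prior odds = 0.003/0.997 = 3/997.
Likelihood ratio of a positive result = 0.99/0.11 = 9.
Target odds: 0.85 ÷ 0.15 = 17/3.
Require 9ⁿ ≥ 17/3 ÷ (3/997) = 16949/9.
9³ = 729 falls short of 16949/9 but 9⁴ = 6561 reaches it, so n = 4.

4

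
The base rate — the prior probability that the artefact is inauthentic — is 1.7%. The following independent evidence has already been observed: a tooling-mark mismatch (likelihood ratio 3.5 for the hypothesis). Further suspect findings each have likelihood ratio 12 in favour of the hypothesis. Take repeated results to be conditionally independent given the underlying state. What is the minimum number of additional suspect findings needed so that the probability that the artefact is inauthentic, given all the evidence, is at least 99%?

Prior odds = 0.017/0.983 = 17/983.
Bayes factor of the evidence already in hand = 3.5.
Odds after that evidence = (17/983) × 3.5 = 119/1966.
Target odds = 0.99/0.01 = 99.
Need 12ⁿ ≥ 99 ÷ (119/1966) = 194634/119.
12² = 144 falls short of 194634/119 but 12³ = 1728 reaches it, so n = 3.

3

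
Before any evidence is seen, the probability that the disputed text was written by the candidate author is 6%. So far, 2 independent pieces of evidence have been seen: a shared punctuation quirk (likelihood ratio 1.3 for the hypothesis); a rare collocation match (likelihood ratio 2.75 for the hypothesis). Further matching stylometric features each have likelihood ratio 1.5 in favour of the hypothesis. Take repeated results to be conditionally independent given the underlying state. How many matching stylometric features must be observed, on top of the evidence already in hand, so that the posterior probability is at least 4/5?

8

Prior odds = 0.06/0.94 = 3/47.
Combined Bayes factor of the evidence already in hand = 1.3 × 2.75 = 3.575.
Odds after that evidence = (3/47) × 3.575 = 429/1880.
Target odds = 0.8/0.2 = 4.
Need 1.5ⁿ ≥ 4 ÷ (429/1880) = 7520/429.
1.5⁷ = 17.0859375 falls short of 7520/429 but 1.5⁸ = 25.62890625 reaches it, so n = 8.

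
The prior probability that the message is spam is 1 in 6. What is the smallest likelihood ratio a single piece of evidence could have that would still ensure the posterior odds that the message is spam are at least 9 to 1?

Prior odds = (1/6)/(5/6) = 0.2.
Target odds = 9.
Required Bayes factor = 9 ÷ 0.2 = 45.

45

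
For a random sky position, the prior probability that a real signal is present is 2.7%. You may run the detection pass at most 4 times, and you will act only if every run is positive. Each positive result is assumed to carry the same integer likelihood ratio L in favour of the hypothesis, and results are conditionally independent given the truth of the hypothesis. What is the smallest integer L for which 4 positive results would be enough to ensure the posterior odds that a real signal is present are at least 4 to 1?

Prior odds = 0.027/0.973 = 27/973.
Target odds = 4.
Need L⁴ ≥ 4 ÷ (27/973) = 3892/27.
3⁴ = 81 < 3892/27 ≤ 256 = 4⁴, so L = 4.

4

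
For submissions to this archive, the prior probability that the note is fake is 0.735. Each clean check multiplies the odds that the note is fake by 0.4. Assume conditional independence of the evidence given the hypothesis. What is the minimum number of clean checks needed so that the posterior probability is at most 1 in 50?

Prior odds: 0.735 ÷ 0.265 = 147/53.
Likelihood ratio per clean check = 0.4.
Target odds: 0.02 ÷ 0.98 = 1/49.
Require 0.4ⁿ ≤ 1/49 ÷ (147/53) = 53/7203.
0.4⁵ = 0.01024 is still above 53/7203 but 0.4⁶ = 64/15625 is at or below it, so n = 6.

6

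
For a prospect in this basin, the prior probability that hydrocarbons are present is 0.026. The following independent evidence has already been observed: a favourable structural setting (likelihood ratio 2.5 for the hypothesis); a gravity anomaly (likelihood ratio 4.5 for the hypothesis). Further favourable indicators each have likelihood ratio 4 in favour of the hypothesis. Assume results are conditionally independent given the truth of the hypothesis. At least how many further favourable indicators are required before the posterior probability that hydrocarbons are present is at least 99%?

5

Prior odds = 0.026/0.974 = 13/487.
Combined Bayes factor of the evidence already in hand = 2.5 × 4.5 = 11.25.
Odds after that evidence = (13/487) × 11.25 = 585/1948.
Target odds = 0.99/0.01 = 99.
Need 4ⁿ ≥ 99 ÷ (585/1948) = 21428/65.
4⁴ = 256 falls short of 21428/65 but 4⁵ = 1024 reaches it, so n = 5.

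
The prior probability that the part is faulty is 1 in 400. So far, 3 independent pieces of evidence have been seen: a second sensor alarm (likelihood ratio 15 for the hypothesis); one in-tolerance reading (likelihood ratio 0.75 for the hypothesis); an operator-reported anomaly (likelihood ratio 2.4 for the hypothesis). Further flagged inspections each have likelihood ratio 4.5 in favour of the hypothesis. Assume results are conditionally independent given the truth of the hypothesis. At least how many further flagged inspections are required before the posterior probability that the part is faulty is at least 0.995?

6

Prior odds = 0.0025/0.9975 = 1/399.
Combined Bayes factor of the evidence already in hand = 15 × 0.75 × 2.4 = 27.
Odds after that evidence = (1/399) × 27 = 9/133.
Target odds = 0.995/0.005 = 199.
Need 4.5ⁿ ≥ 199 ÷ (9/133) = 26467/9.
4.5⁵ = 1845.28125 falls short of 26467/9 but 4.5⁶ = 8303.765625 reaches it, so n = 6.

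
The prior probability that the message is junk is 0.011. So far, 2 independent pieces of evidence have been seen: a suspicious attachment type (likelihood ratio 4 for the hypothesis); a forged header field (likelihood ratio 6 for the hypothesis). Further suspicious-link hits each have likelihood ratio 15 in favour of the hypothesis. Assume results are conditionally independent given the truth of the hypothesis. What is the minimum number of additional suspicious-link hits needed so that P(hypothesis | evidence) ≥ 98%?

2

Prior odds = 0.011/0.989 = 11/989.
Combined Bayes factor of the evidence already in hand = 4 × 6 = 24.
Odds after that evidence = (11/989) × 24 = 264/989.
Target odds = 0.98/0.02 = 49.
Need 15ⁿ ≥ 49 ÷ (264/989) = 48461/264.
15¹ = 15 falls short of 48461/264 but 15² = 225 reaches it, so n = 2.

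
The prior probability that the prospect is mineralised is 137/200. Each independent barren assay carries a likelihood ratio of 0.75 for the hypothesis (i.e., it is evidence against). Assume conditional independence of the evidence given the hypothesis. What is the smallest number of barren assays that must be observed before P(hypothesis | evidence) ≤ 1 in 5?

Prior odds: 0.685 ÷ 0.315 = 137/63.
Likelihood ratio per barren assay = 0.75.
Target odds: 0.2 ÷ 0.8 = 0.25.
Need (137/63) × 0.75ⁿ ≤ 0.25, i.e. 0.75ⁿ ≤ 63/548.
0.75⁷ = 2187/16384 is still above 63/548 but 0.75⁸ = 6561/65536 is at or below it, so n = 8.

8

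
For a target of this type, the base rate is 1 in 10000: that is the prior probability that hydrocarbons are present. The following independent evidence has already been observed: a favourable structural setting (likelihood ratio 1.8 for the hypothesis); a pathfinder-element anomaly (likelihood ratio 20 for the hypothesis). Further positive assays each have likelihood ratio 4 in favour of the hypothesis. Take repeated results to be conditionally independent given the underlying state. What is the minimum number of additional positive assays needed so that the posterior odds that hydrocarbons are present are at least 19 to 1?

7

Prior odds = 0.0001/0.9999 = 1/9999.
Combined Bayes factor of the evidence already in hand = 1.8 × 20 = 36.
Odds after that evidence = (1/9999) × 36 = 4/1111.
Target odds = 19.
Need 4ⁿ ≥ 19 ÷ (4/1111) = 5277.25.
4⁶ = 4096 falls short of 5277.25 but 4⁷ = 16384 reaches it, so n = 7.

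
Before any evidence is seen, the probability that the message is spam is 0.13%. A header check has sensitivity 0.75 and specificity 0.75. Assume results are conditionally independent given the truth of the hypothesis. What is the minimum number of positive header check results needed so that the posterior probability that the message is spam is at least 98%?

Prior odds = 0.0013/0.9987 = 13/9987.
False-positive rate = 1 − 0.75 = 0.25; likelihood ratio of a positive = 0.75/0.25 = 3.
Target posterior odds = 0.98/0.02 = 49.
Need (13/9987) × 3ⁿ ≥ 49, i.e. 3ⁿ ≥ 489363/13.
3⁹ = 19683 falls short of 489363/13 but 3¹⁰ = 59049 reaches it, so n = 10.

10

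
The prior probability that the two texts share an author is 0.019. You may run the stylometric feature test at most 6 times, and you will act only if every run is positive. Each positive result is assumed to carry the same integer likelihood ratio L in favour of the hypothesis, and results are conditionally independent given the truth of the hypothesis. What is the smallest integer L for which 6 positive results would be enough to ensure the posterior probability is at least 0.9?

Prior odds = 0.019/0.981 = 19/981.
Target odds = 0.9/0.1 = 9.
Need L⁶ ≥ 9 ÷ (19/981) = 8829/19.
2⁶ = 64 < 8829/19 ≤ 729 = 3⁶, so L = 3.

3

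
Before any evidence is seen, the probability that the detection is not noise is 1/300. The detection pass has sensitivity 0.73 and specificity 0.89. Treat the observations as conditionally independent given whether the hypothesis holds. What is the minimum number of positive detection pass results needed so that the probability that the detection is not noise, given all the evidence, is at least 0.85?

Prior odds: (1/300) ÷ (299/300) = 1/299.
False-positive rate = 1 − 0.89 = 0.11; likelihood ratio of a positive = 0.73/0.11 = 73/11.
Target posterior odds = 0.85/0.15 = 17/3.
Require (73/11)ⁿ ≥ 17/3 ÷ (1/299) = 5083/3.
(73/11)³ = 389017/1331 falls short of 5083/3 but (73/11)⁴ = 28398241/14641 reaches it, so n = 4.

4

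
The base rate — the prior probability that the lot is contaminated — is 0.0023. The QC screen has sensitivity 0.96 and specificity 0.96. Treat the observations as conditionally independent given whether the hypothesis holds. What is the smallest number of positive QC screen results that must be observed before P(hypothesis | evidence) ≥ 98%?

4

Prior odds: 0.0023 ÷ 0.9977 = 23/9977.
False-positive rate = 1 − 0.96 = 0.04; likelihood ratio of a positive = 0.96/0.04 = 24.
Target posterior odds = 0.98/0.02 = 49.
Require 24ⁿ ≥ 49 ÷ (23/9977) = 488873/23.
24³ = 13824 falls short of 488873/23 but 24⁴ = 331776 reaches it, so n = 4.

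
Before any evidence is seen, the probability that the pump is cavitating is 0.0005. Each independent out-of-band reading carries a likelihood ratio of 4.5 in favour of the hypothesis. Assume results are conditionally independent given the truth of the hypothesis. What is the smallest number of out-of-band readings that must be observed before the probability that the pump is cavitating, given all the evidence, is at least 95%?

8

Prior odds: 0.0005 ÷ 0.9995 = 1/1999.
Likelihood ratio per out-of-band reading = 4.5.
Target odds: 0.95 ÷ 0.05 = 19.
Need (1/1999) × 4.5ⁿ ≥ 19, i.e. 4.5ⁿ ≥ 37981.
4.5⁷ = 4782969/128 falls short of 37981 but 4.5⁸ = 43046721/256 reaches it, so n = 8.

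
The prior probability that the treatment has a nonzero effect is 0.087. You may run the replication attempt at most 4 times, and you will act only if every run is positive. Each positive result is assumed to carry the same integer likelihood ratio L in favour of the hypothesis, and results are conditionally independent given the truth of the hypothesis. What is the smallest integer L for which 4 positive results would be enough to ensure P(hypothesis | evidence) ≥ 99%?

Prior odds = 0.087/0.913 = 87/913.
Target odds = 0.99/0.01 = 99.
Need L⁴ ≥ 99 ÷ (87/913) = 30129/29.
5⁴ = 625 < 30129/29 ≤ 1296 = 6⁴, so L = 6.

6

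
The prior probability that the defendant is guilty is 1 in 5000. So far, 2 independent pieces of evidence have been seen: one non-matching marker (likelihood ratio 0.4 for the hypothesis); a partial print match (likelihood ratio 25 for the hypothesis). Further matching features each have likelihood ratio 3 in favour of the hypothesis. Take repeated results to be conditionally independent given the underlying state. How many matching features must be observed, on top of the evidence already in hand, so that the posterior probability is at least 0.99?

10

Prior odds = 0.0002/0.9998 = 1/4999.
Combined Bayes factor of the evidence already in hand = 0.4 × 25 = 10.
Odds after that evidence = (1/4999) × 10 = 10/4999.
Target odds = 0.99/0.01 = 99.
Need 3ⁿ ≥ 99 ÷ (10/4999) = 49490.1.
3⁹ = 19683 falls short of 49490.1 but 3¹⁰ = 59049 reaches it, so n = 10.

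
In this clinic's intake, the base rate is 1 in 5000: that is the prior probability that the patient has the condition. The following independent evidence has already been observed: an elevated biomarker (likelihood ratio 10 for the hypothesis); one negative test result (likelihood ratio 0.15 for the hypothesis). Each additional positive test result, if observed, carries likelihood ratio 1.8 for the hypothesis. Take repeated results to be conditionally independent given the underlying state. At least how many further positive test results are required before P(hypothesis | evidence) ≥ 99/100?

Prior odds = 0.0002/0.9998 = 1/4999.
Combined Bayes factor of the evidence already in hand = 10 × 0.15 = 1.5.
Odds after that evidence = (1/4999) × 1.5 = 3/9998.
Target odds = 0.99/0.01 = 99.
Need 1.8ⁿ ≥ 99 ÷ (3/9998) = 329934.
1.8²¹ ≈229468 falls short of 329934 but 1.8²² ≈413043 reaches it, so n = 22.

22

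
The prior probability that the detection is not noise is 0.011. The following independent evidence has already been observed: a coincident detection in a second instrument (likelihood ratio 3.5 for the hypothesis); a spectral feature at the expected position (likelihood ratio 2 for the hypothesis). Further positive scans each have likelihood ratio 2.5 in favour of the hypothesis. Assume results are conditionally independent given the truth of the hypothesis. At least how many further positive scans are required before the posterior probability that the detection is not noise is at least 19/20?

Prior odds = 0.011/0.989 = 11/989.
Combined Bayes factor of the evidence already in hand = 3.5 × 2 = 7.
Odds after that evidence = (11/989) × 7 = 77/989.
Target odds = 0.95/0.05 = 19.
Need 2.5ⁿ ≥ 19 ÷ (77/989) = 18791/77.
2.5⁵ = 97.65625 falls short of 18791/77 but 2.5⁶ = 244.140625 reaches it, so n = 6.

6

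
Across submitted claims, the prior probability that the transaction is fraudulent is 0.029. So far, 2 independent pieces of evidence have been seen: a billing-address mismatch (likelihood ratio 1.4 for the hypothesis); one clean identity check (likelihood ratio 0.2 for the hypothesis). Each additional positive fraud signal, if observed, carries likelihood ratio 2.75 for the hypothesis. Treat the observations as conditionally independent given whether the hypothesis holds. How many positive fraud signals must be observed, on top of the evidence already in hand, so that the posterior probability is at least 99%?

Prior odds = 0.029/0.971 = 29/971.
Combined Bayes factor of the evidence already in hand = 1.4 × 0.2 = 0.28.
Odds after that evidence = (29/971) × 0.28 = 203/24275.
Target odds = 0.99/0.01 = 99.
Need 2.75ⁿ ≥ 99 ÷ (203/24275) = 2403225/203.
2.75⁹ ≈8994.86 falls short of 2403225/203 but 2.75¹⁰ ≈24735.9 reaches it, so n = 10.

10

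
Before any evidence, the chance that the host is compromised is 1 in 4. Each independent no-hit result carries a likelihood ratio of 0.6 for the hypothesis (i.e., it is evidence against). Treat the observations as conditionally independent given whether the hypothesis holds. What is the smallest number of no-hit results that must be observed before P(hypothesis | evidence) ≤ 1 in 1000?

12

Prior odds: 0.25 ÷ 0.75 = 1/3.
Likelihood ratio per no-hit result = 0.6.
Target posterior odds = 0.001/0.999 = 1/999.
Require 0.6ⁿ ≤ 1/999 ÷ (1/3) = 1/333.
0.6¹¹ = 177147/48828125 is still above 1/333 but 0.6¹² = 531441/244140625 is at or below it, so n = 12.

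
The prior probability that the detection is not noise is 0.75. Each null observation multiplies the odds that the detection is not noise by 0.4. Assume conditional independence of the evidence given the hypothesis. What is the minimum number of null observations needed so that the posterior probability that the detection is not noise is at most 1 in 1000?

Prior odds: 0.75 ÷ 0.25 = 3.
Likelihood ratio per null observation = 0.4.
Target odds: 0.001 ÷ 0.999 = 1/999.
Require 0.4ⁿ ≤ 1/999 ÷ 3 = 1/2997.
0.4⁸ = 256/390625 is still above 1/2997 but 0.4⁹ = 512/1953125 is at or below it, so n = 9.

9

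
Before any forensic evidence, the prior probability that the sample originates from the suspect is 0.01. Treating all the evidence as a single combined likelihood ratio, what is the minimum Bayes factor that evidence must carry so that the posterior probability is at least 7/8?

693

Prior odds = 0.01/0.99 = 1/99.
Target odds = 0.875/0.125 = 7.
Required Bayes factor = 7 ÷ (1/99) = 693.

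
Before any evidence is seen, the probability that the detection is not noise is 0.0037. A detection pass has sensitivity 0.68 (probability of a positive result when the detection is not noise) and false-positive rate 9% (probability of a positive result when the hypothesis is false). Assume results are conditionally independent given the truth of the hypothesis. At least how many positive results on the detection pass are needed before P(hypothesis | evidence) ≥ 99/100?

Prior odds = 0.0037/0.9963 = 37/9963.
Likelihood ratio of a positive result = 0.68/0.09 = 68/9.
Target posterior odds = 0.99/0.01 = 99.
Need (37/9963) × (68/9)ⁿ ≥ 99, i.e. (68/9)ⁿ ≥ 986337/37.
(68/9)⁵ ≈24622.5 falls short of 986337/37 but (68/9)⁶ ≈186037 reaches it, so n = 6.

6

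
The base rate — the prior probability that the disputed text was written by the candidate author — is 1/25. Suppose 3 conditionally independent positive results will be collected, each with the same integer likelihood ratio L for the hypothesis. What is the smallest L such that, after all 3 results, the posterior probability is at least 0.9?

6

Prior odds = 0.04/0.96 = 1/24.
Target odds = 0.9/0.1 = 9.
Need L³ ≥ 9 ÷ (1/24) = 216.
5³ = 125 < 216 ≤ 216 = 6³, so L = 6.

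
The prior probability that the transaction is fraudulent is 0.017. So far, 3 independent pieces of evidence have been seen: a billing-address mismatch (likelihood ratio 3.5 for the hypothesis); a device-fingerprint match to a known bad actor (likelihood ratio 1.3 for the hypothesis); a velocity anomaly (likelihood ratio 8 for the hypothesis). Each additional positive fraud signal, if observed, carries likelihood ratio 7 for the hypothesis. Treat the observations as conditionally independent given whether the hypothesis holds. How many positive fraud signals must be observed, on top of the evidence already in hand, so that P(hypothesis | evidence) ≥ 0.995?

3

Prior odds = 0.017/0.983 = 17/983.
Combined Bayes factor of the evidence already in hand = 3.5 × 1.3 × 8 = 36.4.
Odds after that evidence = (17/983) × 36.4 = 3094/4915.
Target odds = 0.995/0.005 = 199.
Need 7ⁿ ≥ 199 ÷ (3094/4915) = 978085/3094.
7² = 49 falls short of 978085/3094 but 7³ = 343 reaches it, so n = 3.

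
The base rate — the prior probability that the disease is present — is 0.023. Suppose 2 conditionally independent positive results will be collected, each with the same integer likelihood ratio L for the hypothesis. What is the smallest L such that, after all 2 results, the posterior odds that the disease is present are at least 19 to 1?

Prior odds = 0.023/0.977 = 23/977.
Target odds = 19.
Need L² ≥ 19 ÷ (23/977) = 18563/23.
28² = 784 < 18563/23 ≤ 841 = 29², so L = 29.

29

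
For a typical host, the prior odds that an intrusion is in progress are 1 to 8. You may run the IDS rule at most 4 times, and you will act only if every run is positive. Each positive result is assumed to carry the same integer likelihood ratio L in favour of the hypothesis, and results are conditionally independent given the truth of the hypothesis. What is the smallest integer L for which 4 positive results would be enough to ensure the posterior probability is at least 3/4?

3

Prior odds = 0.125.
Target odds = 0.75/0.25 = 3.
Need L⁴ ≥ 3 ÷ 0.125 = 24.
2⁴ = 16 < 24 ≤ 81 = 3⁴, so L = 3.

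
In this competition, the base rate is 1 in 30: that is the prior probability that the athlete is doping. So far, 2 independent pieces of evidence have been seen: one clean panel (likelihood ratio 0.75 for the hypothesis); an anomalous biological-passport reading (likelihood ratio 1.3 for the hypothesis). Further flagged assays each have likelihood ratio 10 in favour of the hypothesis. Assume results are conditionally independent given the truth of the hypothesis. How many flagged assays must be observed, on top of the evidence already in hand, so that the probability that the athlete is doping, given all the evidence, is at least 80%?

Prior odds = (1/30)/(29/30) = 1/29.
Combined Bayes factor of the evidence already in hand = 0.75 × 1.3 = 0.975.
Odds after that evidence = (1/29) × 0.975 = 39/1160.
Target odds = 0.8/0.2 = 4.
Need 10ⁿ ≥ 4 ÷ (39/1160) = 4640/39.
10² = 100 falls short of 4640/39 but 10³ = 1000 reaches it, so n = 3.

3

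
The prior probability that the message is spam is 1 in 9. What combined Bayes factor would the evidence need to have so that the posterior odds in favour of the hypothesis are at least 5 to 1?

40

Prior odds = (1/9)/(8/9) = 0.125.
Target odds = 5.
Required Bayes factor = 5 ÷ 0.125 = 40.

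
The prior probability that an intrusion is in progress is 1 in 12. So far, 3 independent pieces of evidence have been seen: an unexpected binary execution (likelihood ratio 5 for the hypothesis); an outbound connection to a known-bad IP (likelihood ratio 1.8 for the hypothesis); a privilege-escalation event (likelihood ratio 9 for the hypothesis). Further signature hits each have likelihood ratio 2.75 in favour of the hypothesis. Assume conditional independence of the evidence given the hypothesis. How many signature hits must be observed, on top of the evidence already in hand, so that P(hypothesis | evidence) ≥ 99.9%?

Prior odds = (1/12)/(11/12) = 1/11.
Combined Bayes factor of the evidence already in hand = 5 × 1.8 × 9 = 81.
Odds after that evidence = (1/11) × 81 = 81/11.
Target odds = 0.999/0.001 = 999.
Need 2.75ⁿ ≥ 999 ÷ (81/11) = 407/3.
2.75⁴ = 57.19140625 falls short of 407/3 but 2.75⁵ = 161051/1024 reaches it, so n = 5.

5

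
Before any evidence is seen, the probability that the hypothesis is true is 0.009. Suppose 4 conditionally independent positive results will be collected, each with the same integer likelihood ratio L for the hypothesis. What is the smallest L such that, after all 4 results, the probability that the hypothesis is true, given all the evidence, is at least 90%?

Prior odds = 0.009/0.991 = 9/991.
Target odds = 0.9/0.1 = 9.
Need L⁴ ≥ 9 ÷ (9/991) = 991.
5⁴ = 625 < 991 ≤ 1296 = 6⁴, so L = 6.

6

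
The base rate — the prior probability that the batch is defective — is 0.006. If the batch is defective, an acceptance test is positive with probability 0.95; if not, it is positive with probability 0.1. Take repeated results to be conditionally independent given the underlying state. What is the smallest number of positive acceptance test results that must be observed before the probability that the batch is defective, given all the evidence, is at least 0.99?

Prior odds = 0.006/0.994 = 3/497.
Likelihood ratio of a positive = 0.95/0.1 = 9.5.
Target posterior odds = 0.99/0.01 = 99.
Need (3/497) × 9.5ⁿ ≥ 99, i.e. 9.5ⁿ ≥ 16401.
9.5⁴ = 8145.0625 falls short of 16401 but 9.5⁵ = 77378.09375 reaches it, so n = 5.

5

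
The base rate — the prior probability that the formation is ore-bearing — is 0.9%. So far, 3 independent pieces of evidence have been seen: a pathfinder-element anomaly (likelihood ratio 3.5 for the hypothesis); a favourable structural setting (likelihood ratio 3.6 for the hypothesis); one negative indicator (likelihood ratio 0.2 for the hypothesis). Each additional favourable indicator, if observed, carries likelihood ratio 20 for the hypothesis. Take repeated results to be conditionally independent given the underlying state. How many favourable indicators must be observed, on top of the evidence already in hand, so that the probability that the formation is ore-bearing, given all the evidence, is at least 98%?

Prior odds = 0.009/0.991 = 9/991.
Combined Bayes factor of the evidence already in hand = 3.5 × 3.6 × 0.2 = 2.52.
Odds after that evidence = (9/991) × 2.52 = 567/24775.
Target odds = 0.98/0.02 = 49.
Need 20ⁿ ≥ 49 ÷ (567/24775) = 173425/81.
20² = 400 falls short of 173425/81 but 20³ = 8000 reaches it, so n = 3.

3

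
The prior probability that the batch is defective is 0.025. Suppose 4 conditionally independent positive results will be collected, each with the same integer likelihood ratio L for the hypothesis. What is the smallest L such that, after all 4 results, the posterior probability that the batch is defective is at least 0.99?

8

Prior odds = 0.025/0.975 = 1/39.
Target odds = 0.99/0.01 = 99.
Need L⁴ ≥ 99 ÷ (1/39) = 3861.
7⁴ = 2401 < 3861 ≤ 4096 = 8⁴, so L = 8.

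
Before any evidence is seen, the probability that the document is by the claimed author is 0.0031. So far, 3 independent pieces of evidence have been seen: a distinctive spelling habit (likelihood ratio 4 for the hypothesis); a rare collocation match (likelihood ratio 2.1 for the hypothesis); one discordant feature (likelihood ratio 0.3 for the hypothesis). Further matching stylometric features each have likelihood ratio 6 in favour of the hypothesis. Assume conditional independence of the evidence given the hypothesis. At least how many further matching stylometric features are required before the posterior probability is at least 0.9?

Prior odds = 0.0031/0.9969 = 31/9969.
Combined Bayes factor of the evidence already in hand = 4 × 2.1 × 0.3 = 2.52.
Odds after that evidence = (31/9969) × 2.52 = 651/83075.
Target odds = 0.9/0.1 = 9.
Need 6ⁿ ≥ 9 ÷ (651/83075) = 249225/217.
6³ = 216 falls short of 249225/217 but 6⁴ = 1296 reaches it, so n = 4.

4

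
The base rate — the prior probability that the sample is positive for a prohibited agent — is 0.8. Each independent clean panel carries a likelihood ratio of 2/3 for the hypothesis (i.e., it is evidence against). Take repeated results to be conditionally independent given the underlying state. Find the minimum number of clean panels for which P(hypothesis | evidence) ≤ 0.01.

15

Prior odds: 0.8 ÷ 0.2 = 4.
Likelihood ratio per clean panel = 2/3.
Target odds: 0.01 ÷ 0.99 = 1/99.
Need 4 × (2/3)ⁿ ≤ 1/99, i.e. (2/3)ⁿ ≤ 1/396.
(2/3)¹⁴ = 16384/4782969 is still above 1/396 but (2/3)¹⁵ = 32768/14348907 is at or below it, so n = 15.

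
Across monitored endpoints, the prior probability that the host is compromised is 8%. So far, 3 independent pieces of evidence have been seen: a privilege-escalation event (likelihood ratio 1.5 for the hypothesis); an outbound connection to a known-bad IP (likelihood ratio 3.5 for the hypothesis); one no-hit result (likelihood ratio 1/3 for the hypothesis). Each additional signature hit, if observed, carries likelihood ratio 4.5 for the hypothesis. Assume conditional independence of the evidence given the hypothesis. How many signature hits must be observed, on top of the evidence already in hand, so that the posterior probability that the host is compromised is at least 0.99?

5

Prior odds = 0.08/0.92 = 2/23.
Combined Bayes factor of the evidence already in hand = 1.5 × 3.5 × (1/3) = 1.75.
Odds after that evidence = (2/23) × 1.75 = 7/46.
Target odds = 0.99/0.01 = 99.
Need 4.5ⁿ ≥ 99 ÷ (7/46) = 4554/7.
4.5⁴ = 410.0625 falls short of 4554/7 but 4.5⁵ = 1845.28125 reaches it, so n = 5.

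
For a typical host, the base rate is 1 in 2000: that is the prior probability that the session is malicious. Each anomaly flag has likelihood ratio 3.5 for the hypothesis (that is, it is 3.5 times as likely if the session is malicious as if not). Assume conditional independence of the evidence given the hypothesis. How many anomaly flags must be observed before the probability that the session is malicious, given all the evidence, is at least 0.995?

Prior odds = 0.0005/0.9995 = 1/1999.
Likelihood ratio per anomaly flag = 3.5.
Target odds: 0.995 ÷ 0.005 = 199.
Require 3.5ⁿ ≥ 199 ÷ (1/1999) = 397801.
3.5¹⁰ = 282475249/1024 falls short of 397801 but 3.5¹¹ ≈965492 reaches it, so n = 11.

11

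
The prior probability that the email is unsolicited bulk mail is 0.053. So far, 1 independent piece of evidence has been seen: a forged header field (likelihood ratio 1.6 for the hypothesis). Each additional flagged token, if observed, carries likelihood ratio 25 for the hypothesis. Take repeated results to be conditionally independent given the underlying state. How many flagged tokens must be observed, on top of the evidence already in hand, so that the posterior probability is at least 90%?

Prior odds = 0.053/0.947 = 53/947.
Bayes factor of the evidence already in hand = 1.6.
Odds after that evidence = (53/947) × 1.6 = 424/4735.
Target odds = 0.9/0.1 = 9.
Need 25ⁿ ≥ 9 ÷ (424/4735) = 42615/424.
25¹ = 25 falls short of 42615/424 but 25² = 625 reaches it, so n = 2.

2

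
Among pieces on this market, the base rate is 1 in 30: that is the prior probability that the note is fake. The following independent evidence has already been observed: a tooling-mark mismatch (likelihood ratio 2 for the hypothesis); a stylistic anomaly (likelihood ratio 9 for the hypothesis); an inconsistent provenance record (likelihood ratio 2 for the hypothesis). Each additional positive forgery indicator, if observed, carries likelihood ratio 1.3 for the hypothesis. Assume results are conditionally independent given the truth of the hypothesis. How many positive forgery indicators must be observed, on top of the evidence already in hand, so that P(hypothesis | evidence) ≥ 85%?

Prior odds = (1/30)/(29/30) = 1/29.
Combined Bayes factor of the evidence already in hand = 2 × 9 × 2 = 36.
Odds after that evidence = (1/29) × 36 = 36/29.
Target odds = 0.85/0.15 = 17/3.
Need 1.3ⁿ ≥ 17/3 ÷ (36/29) = 493/108.
1.3⁵ = 371293/100000 falls short of 493/108 but 1.3⁶ = 4826809/1000000 reaches it, so n = 6.

6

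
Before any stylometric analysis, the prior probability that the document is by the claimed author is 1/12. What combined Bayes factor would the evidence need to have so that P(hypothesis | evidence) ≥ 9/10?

Prior odds = (1/12)/(11/12) = 1/11.
Target odds = 0.9/0.1 = 9.
Required Bayes factor = 9 ÷ (1/11) = 99.

99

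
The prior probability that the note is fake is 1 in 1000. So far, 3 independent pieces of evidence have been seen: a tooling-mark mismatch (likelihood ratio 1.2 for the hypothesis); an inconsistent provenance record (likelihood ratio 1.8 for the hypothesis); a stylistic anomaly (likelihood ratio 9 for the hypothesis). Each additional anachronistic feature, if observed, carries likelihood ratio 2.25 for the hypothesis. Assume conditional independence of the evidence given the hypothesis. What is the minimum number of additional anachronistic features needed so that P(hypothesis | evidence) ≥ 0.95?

9

Prior odds = 0.001/0.999 = 1/999.
Combined Bayes factor of the evidence already in hand = 1.2 × 1.8 × 9 = 19.44.
Odds after that evidence = (1/999) × 19.44 = 18/925.
Target odds = 0.95/0.05 = 19.
Need 2.25ⁿ ≥ 19 ÷ (18/925) = 17575/18.
2.25⁸ = 43046721/65536 falls short of 17575/18 but 2.25⁹ = 387420489/262144 reaches it, so n = 9.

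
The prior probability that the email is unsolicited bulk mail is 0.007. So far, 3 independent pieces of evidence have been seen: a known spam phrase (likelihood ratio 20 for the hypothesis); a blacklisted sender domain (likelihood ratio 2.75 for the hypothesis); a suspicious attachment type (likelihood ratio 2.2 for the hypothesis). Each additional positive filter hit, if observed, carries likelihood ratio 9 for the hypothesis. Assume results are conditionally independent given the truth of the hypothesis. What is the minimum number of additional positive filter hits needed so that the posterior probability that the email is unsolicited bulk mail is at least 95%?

2

Prior odds = 0.007/0.993 = 7/993.
Combined Bayes factor of the evidence already in hand = 20 × 2.75 × 2.2 = 121.
Odds after that evidence = (7/993) × 121 = 847/993.
Target odds = 0.95/0.05 = 19.
Need 9ⁿ ≥ 19 ÷ (847/993) = 18867/847.
9¹ = 9 falls short of 18867/847 but 9² = 81 reaches it, so n = 2.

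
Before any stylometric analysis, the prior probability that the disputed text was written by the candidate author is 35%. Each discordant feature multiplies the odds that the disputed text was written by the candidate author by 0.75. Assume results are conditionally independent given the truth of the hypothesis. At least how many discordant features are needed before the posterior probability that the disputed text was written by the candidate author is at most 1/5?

Prior odds: 0.35 ÷ 0.65 = 7/13.
Likelihood ratio per discordant feature = 0.75.
Target odds: 0.2 ÷ 0.8 = 0.25.
Require 0.75ⁿ ≤ 0.25 ÷ (7/13) = 13/28.
0.75² = 0.5625 is still above 13/28 but 0.75³ = 0.421875 is at or below it, so n = 3.

3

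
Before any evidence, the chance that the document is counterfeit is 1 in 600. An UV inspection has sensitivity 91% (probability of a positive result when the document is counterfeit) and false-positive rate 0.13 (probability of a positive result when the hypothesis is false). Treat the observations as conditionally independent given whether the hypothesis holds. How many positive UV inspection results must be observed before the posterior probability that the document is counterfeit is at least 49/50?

6

Prior odds: (1/600) ÷ (599/600) = 1/599.
Likelihood ratio of a positive result = 0.91/0.13 = 7.
Target posterior odds = 0.98/0.02 = 49.
Need (1/599) × 7ⁿ ≥ 49, i.e. 7ⁿ ≥ 29351.
7⁵ = 16807 falls short of 29351 but 7⁶ = 117649 reaches it, so n = 6.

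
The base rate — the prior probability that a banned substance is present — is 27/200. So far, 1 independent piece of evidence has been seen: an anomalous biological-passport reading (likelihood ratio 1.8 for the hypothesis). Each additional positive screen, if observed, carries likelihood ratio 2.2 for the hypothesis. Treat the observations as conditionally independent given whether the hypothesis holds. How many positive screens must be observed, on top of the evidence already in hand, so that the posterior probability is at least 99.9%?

11

Prior odds = 0.135/0.865 = 27/173.
Bayes factor of the evidence already in hand = 1.8.
Odds after that evidence = (27/173) × 1.8 = 243/865.
Target odds = 0.999/0.001 = 999.
Need 2.2ⁿ ≥ 999 ÷ (243/865) = 32005/9.
2.2¹⁰ ≈2655.99 falls short of 32005/9 but 2.2¹¹ ≈5843.18 reaches it, so n = 11.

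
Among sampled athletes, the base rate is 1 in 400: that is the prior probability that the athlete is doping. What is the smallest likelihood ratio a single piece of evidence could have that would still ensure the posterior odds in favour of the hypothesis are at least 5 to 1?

1995

Prior odds = 0.0025/0.9975 = 1/399.
Target odds = 5.
Required Bayes factor = 5 ÷ (1/399) = 1995.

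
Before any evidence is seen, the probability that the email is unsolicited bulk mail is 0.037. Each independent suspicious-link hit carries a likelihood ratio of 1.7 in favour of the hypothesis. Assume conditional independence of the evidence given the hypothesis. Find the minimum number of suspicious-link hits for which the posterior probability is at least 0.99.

15

Prior odds: 0.037 ÷ 0.963 = 37/963.
Likelihood ratio per suspicious-link hit = 1.7.
Target posterior odds = 0.99/0.01 = 99.
Require 1.7ⁿ ≥ 99 ÷ (37/963) = 95337/37.
1.7¹⁴ ≈1683.78 falls short of 95337/37 but 1.7¹⁵ ≈2862.42 reaches it, so n = 15.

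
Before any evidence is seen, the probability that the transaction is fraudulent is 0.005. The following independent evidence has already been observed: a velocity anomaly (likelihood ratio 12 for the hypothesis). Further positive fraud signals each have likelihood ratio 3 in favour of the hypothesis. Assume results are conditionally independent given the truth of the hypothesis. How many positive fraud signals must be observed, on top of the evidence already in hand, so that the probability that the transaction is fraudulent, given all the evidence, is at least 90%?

5

Prior odds = 0.005/0.995 = 1/199.
Bayes factor of the evidence already in hand = 12.
Odds after that evidence = (1/199) × 12 = 12/199.
Target odds = 0.9/0.1 = 9.
Need 3ⁿ ≥ 9 ÷ (12/199) = 149.25.
3⁴ = 81 falls short of 149.25 but 3⁵ = 243 reaches it, so n = 5.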